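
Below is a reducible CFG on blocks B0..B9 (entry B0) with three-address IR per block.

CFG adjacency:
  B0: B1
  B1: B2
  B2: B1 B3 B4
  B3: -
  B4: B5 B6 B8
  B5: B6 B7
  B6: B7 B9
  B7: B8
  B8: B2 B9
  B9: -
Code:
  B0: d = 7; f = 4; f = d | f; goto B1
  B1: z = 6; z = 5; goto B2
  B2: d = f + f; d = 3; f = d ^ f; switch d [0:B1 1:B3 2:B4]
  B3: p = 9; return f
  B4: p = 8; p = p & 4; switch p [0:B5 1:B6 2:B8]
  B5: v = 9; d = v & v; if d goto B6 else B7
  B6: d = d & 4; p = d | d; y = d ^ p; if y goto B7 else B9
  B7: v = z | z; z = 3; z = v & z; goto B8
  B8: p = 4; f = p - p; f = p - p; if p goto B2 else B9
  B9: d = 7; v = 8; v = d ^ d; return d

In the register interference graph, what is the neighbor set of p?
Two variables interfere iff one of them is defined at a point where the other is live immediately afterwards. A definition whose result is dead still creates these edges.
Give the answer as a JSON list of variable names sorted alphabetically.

Answer: ["d", "f", "z"]

Analysis:
Block summaries:
  B0: {d,f} / ∅
  B1: {z} / ∅
  B2: {d,f} / {f}
  B3: {p} / {f}
  B4: {p} / ∅
  B5: {d,v} / ∅
  B6: {d,p,y} / {d}
  B7: {v,z} / {z}
  B8: {f,p} / ∅
  B9: {d,v} / ∅

Live sets:
  B0 li=∅ lo={f}
  B1 li={f} lo={f,z}
  B2 li={f,z} lo={d,f,z}
  B3 li={f} lo=∅
  B4 li={d,z} lo={d,z}
  B5 li={z} lo={d,z}
  B6 li={d,z} lo={z}
  B7 li={z} lo={z}
  B8 li={z} lo={f,z}
  B9 li=∅ lo=∅

Interference:
  d — {f,p,v,z}
  f — {d,p,z}
  p — {d,f,z}
  v — {d,z}
  y — {z}
  z — {d,f,p,v,y}

N(p) = ["d", "f", "z"]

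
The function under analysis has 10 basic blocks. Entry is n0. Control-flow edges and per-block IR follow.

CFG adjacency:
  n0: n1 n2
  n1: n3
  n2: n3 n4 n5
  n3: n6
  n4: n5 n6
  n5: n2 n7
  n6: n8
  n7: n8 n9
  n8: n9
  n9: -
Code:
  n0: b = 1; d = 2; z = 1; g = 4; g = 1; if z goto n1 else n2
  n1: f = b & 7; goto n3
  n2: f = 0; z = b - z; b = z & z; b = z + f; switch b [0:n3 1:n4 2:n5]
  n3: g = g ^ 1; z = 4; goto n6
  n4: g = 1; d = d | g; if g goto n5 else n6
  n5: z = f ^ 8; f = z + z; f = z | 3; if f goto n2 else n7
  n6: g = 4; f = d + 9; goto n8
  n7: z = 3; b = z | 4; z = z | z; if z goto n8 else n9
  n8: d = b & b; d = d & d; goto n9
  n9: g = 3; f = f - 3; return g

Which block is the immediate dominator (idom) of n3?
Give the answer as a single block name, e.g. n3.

idom tree: n1←n0 n2←n0 n3←n0 n4←n2 n5←n2 n6←n0 n7←n5 n8←n0 n9←n0
Join-block Dom:
  n2: preds {n0,n5}: {n0} ∩ {n0,n2,n5} = {n0}; idom=n0
  n3: preds {n1,n2}: {n0,n1} ∩ {n0,n2} = {n0}; idom=n0
  n5: preds {n2,n4}: {n0,n2} ∩ {n0,n2,n4} = {n0,n2}; idom=n2
  n6: preds {n3,n4}: {n0,n3} ∩ {n0,n2,n4} = {n0}; idom=n0
  n8: preds {n6,n7}: {n0,n6} ∩ {n0,n2,n5,n7} = {n0}; idom=n0
  n9: preds {n7,n8}: {n0,n2,n5,n7} ∩ {n0,n8} = {n0}; idom=n0

idom(n3) = n0

Answer: n0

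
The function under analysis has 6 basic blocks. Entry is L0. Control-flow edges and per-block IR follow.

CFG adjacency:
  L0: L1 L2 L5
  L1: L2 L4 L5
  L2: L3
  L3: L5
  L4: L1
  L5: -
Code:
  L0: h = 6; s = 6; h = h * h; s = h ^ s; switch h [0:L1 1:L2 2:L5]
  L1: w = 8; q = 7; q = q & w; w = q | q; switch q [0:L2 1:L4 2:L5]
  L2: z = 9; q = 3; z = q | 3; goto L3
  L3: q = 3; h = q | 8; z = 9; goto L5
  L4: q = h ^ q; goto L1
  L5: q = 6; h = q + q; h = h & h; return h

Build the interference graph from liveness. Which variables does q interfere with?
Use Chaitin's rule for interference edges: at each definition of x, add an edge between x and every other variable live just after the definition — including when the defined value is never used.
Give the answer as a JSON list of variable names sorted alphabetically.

Per-block:
  L0: def={h,s} ue=∅
  L1: def={q,w} ue=∅
  L2: def={q,z} ue=∅
  L3: def={h,q,z} ue=∅
  L4: def={q} ue={h,q}
  L5: def={h,q} ue=∅

Liveness:
  L0: in=∅ out={h}
  L1: in={h} out={h,q}
  L2: in=∅ out=∅
  L3: in=∅ out=∅
  L4: in={h,q} out={h}
  L5: in=∅ out=∅

Interfere edges:
  h: {q,s,w}
  q: {h,w}
  s: {h}
  w: {h,q}
  z: ∅

N(q) = ["h", "w"]

Answer: ["h", "w"]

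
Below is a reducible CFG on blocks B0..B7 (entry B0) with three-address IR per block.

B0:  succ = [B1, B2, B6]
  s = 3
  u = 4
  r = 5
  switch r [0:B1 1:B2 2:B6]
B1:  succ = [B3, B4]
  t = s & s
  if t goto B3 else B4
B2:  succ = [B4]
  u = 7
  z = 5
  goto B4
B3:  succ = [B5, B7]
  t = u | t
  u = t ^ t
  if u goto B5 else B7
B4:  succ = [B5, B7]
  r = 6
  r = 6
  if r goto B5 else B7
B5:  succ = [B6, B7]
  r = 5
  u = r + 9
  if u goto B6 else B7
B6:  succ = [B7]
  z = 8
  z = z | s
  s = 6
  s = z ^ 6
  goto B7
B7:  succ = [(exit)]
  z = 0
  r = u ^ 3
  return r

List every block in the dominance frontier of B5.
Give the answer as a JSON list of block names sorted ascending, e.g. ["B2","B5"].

idom tree: B1←B0 B2←B0 B3←B1 B4←B0 B5←B0 B6←B0 B7←B0
Join-block Dom:
  B4: preds {B1,B2}: {B0,B1} ∩ {B0,B2} = {B0}; idom=B0
  B5: preds {B3,B4}: {B0,B1,B3} ∩ {B0,B4} = {B0}; idom=B0
  B6: preds {B0,B5}: {B0} ∩ {B0,B5} = {B0}; idom=B0
  B7: preds {B3,B4,B5,B6}: {B0,B1,B3} ∩ {B0,B4} ∩ {B0,B5} ∩ {B0,B6} = {B0}; idom=B0

Frontier:
  join B4 pred B1: B1 stop@B0
  join B4 pred B2: B2 stop@B0
  join B5 pred B3: B3→B1 stop@B0
  join B5 pred B4: B4 stop@B0
  join B6 pred B0: · stop@B0
  join B6 pred B5: B5 stop@B0
  join B7 pred B3: B3→B1 stop@B0
  join B7 pred B4: B4 stop@B0
  join B7 pred B5: B5 stop@B0
  join B7 pred B6: B6 stop@B0
  B0 → ∅
  B1 → {B4,B5,B7}
  B2 → {B4}
  B3 → {B5,B7}
  B4 → {B5,B7}
  B5 → {B6,B7}
  B6 → {B7}
  B7 → ∅

DF(B5) = ["B6", "B7"]

Answer: ["B6", "B7"]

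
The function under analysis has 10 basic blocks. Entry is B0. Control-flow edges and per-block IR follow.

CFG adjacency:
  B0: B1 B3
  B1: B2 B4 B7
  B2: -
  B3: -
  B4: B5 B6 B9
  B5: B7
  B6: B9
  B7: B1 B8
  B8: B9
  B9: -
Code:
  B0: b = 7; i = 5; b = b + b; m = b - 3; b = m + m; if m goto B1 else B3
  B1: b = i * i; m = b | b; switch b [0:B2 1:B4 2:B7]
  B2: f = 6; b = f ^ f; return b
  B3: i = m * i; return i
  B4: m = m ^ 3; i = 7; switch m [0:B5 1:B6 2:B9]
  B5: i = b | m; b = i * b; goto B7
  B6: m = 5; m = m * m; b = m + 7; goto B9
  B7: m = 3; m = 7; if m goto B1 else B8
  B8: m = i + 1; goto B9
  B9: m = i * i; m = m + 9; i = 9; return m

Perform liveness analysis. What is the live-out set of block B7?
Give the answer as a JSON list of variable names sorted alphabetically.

Answer: ["i"]

Analysis:
Per-block:
  B0: def={b,i,m} ue=∅
  B1: def={b,m} ue={i}
  B2: def={b,f} ue=∅
  B3: def={i} ue={i,m}
  B4: def={i,m} ue={m}
  B5: def={b,i} ue={b,m}
  B6: def={b,m} ue=∅
  B7: def={m} ue=∅
  B8: def={m} ue={i}
  B9: def={i,m} ue={i}

Backward fixpoint:
  B0 li=∅ lo={i,m}
  B1 li={i} lo={b,i,m}
  B2 li=∅ lo=∅
  B3 li={i,m} lo=∅
  B4 li={b,m} lo={b,i,m}
  B5 li={b,m} lo={i}
  B6 li={i} lo={i}
  B7 li={i} lo={i}
  B8 li={i} lo={i}
  B9 li={i} lo=∅

live-out(B7) = ["i"]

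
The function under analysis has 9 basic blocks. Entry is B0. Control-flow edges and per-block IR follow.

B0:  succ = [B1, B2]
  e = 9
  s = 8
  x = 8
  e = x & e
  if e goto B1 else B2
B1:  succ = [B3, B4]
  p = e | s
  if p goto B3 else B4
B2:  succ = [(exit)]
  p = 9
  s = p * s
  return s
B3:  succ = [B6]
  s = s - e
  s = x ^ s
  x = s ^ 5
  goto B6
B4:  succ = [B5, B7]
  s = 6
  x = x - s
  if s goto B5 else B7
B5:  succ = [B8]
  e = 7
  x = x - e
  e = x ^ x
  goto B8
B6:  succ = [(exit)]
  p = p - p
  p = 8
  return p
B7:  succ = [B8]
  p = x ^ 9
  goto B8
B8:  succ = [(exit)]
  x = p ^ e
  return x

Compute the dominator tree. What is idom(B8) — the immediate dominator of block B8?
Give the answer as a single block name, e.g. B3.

idom tree: B1←B0 B2←B0 B3←B1 B4←B1 B5←B4 B6←B3 B7←B4 B8←B4
Dom at joins:
  B8: preds {B5,B7}: {B0,B1,B4,B5} ∩ {B0,B1,B4,B7} = {B0,B1,B4}; idom=B4

idom(B8) = B4

Answer: B4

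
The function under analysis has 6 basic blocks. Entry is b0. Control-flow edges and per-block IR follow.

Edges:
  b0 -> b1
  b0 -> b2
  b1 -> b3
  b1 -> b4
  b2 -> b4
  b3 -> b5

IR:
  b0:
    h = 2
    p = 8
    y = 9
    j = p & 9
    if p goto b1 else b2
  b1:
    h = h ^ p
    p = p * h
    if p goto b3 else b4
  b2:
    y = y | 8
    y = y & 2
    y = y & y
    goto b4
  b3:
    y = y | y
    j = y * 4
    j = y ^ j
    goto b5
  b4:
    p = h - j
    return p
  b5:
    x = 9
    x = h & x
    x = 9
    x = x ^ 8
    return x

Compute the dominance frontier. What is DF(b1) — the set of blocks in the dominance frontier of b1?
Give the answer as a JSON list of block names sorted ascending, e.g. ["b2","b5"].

Answer: ["b4"]

Analysis:
idom tree: b1←b0 b2←b0 b3←b1 b4←b0 b5←b3
Dom∩ at merges:
  b4: preds {b1,b2}: {b0,b1} ∩ {b0,b2} = {b0}; idom=b0

DF derivation:
  b4←b1: walk b1 to b0
  b4←b2: walk b2 to b0
  b0: DF=∅
  b1: DF={b4}
  b2: DF={b4}
  b3: DF=∅
  b4: DF=∅
  b5: DF=∅

DF(b1) = ["b4"]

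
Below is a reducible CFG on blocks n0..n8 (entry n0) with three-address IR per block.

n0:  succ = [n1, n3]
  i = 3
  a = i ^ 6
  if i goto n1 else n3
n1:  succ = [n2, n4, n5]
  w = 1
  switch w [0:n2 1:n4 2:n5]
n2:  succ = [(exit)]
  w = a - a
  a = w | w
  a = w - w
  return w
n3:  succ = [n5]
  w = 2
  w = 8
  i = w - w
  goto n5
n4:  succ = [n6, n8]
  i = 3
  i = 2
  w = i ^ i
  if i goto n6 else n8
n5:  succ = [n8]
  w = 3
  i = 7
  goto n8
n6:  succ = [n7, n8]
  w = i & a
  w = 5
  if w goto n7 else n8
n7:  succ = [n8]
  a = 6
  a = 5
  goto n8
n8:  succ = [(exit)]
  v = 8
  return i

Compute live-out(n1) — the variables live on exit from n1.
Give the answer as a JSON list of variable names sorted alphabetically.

Per-block:
  n0 def {a,i} use ∅
  n1 def {w} use ∅
  n2 def {a,w} use {a}
  n3 def {i,w} use ∅
  n4 def {i,w} use ∅
  n5 def {i,w} use ∅
  n6 def {w} use {a,i}
  n7 def {a} use ∅
  n8 def {v} use {i}

Backward fixpoint:
  live n0: ∅→{a}
  live n1: {a}→{a}
  live n2: {a}→∅
  live n3: ∅→∅
  live n4: {a}→{a,i}
  live n5: ∅→{i}
  live n6: {a,i}→{i}
  live n7: {i}→{i}
  live n8: {i}→∅

live-out(n1) = ["a"]

Answer: ["a"]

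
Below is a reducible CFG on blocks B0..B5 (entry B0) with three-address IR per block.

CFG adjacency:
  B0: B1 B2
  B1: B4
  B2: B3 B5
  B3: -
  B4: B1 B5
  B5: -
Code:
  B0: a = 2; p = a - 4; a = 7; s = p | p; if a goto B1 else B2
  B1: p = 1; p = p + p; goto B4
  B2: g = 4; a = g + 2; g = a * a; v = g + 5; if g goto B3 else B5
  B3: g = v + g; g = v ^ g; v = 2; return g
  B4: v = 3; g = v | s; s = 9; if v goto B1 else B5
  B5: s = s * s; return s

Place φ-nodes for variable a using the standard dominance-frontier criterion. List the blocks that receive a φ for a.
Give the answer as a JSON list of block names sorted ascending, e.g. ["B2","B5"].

Answer: ["B5"]

Working:
idom tree: B1←B0 B2←B0 B3←B2 B4←B1 B5←B0
Dom∩ at merges:
  B1: preds {B0,B4}: {B0} ∩ {B0,B1,B4} = {B0}; idom=B0
  B5: preds {B2,B4}: {B0,B2} ∩ {B0,B1,B4} = {B0}; idom=B0

DF walk-up:
  B1←B0: walk · to B0
  B1←B4: walk B4→B1 to B0
  B5←B2: walk B2 to B0
  B5←B4: walk B4→B1 to B0
  B0: DF=∅
  B1: DF={B1,B5}
  B2: DF={B5}
  B3: DF=∅
  B4: DF={B1,B5}
  B5: DF=∅

φ for a: defs {B0,B2}
  DF⁺ = {B5}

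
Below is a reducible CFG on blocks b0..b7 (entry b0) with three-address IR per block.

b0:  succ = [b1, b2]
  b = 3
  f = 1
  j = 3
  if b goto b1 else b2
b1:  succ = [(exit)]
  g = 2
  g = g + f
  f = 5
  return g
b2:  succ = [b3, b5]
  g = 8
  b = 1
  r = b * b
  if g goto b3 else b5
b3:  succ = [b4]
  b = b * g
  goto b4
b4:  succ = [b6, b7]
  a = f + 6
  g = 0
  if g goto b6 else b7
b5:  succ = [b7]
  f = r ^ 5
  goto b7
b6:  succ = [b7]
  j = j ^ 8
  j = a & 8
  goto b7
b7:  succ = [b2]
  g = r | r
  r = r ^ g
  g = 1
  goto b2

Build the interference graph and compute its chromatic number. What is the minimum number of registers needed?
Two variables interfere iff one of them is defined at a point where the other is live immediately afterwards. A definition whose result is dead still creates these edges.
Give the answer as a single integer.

Per-block:
  b0 def {b,f,j} use ∅
  b1 def {f,g} use {f}
  b2 def {b,g,r} use ∅
  b3 def {b} use {b,g}
  b4 def {a,g} use {f}
  b5 def {f} use {r}
  b6 def {j} use {a,j}
  b7 def {g,r} use {r}

Backward fixpoint:
  b0: in=∅ out={f,j}
  b1: in={f} out=∅
  b2: in={f,j} out={b,f,g,j,r}
  b3: in={b,f,g,j,r} out={f,j,r}
  b4: in={f,j,r} out={a,f,j,r}
  b5: in={j,r} out={f,j,r}
  b6: in={a,f,j,r} out={f,j,r}
  b7: in={f,j,r} out={f,j}

Conflict graph:
  a — {f,g,j,r}
  b — {f,g,j,r}
  f — {a,b,g,j,r}
  g — {a,b,f,j,r}
  j — {a,b,f,g,r}
  r — {a,b,f,g,j}

Chromatic number:
  clique {a,f,g,j,r} ⇒ need ≥ 5
  assign a→R4 b→R4 f→R0 g→R1 j→R2 r→R3 — no edge inside a register ⇒ χ ≤ 5
  χ = 5

Answer: 5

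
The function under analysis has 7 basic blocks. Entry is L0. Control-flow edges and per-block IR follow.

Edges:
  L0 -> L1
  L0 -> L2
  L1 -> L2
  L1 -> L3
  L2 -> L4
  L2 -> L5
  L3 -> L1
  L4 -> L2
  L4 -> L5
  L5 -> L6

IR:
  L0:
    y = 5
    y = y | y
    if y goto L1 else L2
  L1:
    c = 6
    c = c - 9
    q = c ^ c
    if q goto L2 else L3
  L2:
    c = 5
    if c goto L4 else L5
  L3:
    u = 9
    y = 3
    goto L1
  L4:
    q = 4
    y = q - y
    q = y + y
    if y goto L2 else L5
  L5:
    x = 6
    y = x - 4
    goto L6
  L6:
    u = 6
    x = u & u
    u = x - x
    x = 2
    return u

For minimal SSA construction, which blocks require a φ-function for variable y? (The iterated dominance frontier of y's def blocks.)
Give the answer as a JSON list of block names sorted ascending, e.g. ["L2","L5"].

Answer: ["L1", "L2", "L5"]

Derivation:
idom tree: L1←L0 L2←L0 L3←L1 L4←L2 L5←L2 L6←L5
Join-block Dom:
  L1: preds {L0,L3}: {L0} ∩ {L0,L1,L3} = {L0}; idom=L0
  L2: preds {L0,L1,L4}: {L0} ∩ {L0,L1} ∩ {L0,L2,L4} = {L0}; idom=L0
  L5: preds {L2,L4}: {L0,L2} ∩ {L0,L2,L4} = {L0,L2}; idom=L2

DF walk-up:
  join L1 pred L0: · stop@L0
  join L1 pred L3: L3→L1 stop@L0
  join L2 pred L0: · stop@L0
  join L2 pred L1: L1 stop@L0
  join L2 pred L4: L4→L2 stop@L0
  join L5 pred L2: · stop@L2
  join L5 pred L4: L4 stop@L2
  L0 → ∅
  L1 → {L1,L2}
  L2 → {L2}
  L3 → {L1}
  L4 → {L2,L5}
  L5 → ∅
  L6 → ∅

φ for y: defs {L0,L3,L4,L5}
  DF⁺ = {L1,L2,L5}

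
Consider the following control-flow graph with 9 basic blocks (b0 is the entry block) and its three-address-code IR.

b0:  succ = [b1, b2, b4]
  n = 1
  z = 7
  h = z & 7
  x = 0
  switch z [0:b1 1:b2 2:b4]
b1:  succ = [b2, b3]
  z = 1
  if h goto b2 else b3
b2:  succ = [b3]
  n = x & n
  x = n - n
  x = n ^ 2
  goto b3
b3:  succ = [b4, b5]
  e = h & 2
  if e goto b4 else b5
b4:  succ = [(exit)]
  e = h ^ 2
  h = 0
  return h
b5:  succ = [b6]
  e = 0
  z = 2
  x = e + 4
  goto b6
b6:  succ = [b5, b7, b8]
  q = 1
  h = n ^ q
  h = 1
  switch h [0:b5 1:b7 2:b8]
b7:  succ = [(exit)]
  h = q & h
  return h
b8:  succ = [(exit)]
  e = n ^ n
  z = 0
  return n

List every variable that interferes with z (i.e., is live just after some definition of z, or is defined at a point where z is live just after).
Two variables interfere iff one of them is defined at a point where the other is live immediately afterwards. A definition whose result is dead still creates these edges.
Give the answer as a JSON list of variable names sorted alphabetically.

Answer: ["e", "h", "n", "x"]

Derivation:
Per-block:
  b0: def={h,n,x,z} ue=∅
  b1: def={z} ue={h}
  b2: def={n,x} ue={n,x}
  b3: def={e} ue={h}
  b4: def={e,h} ue={h}
  b5: def={e,x,z} ue=∅
  b6: def={h,q} ue={n}
  b7: def={h} ue={h,q}
  b8: def={e,z} ue={n}

Live sets:
  b0: in=∅ out={h,n,x}
  b1: in={h,n,x} out={h,n,x}
  b2: in={h,n,x} out={h,n}
  b3: in={h,n} out={h,n}
  b4: in={h} out=∅
  b5: in={n} out={n}
  b6: in={n} out={h,n,q}
  b7: in={h,q} out=∅
  b8: in={n} out=∅

Conflict graph:
  e↔{h,n,z}
  h↔{e,n,q,x,z}
  n↔{e,h,q,x,z}
  q↔{h,n}
  x↔{h,n,z}
  z↔{e,h,n,x}

N(z) = ["e", "h", "n", "x"]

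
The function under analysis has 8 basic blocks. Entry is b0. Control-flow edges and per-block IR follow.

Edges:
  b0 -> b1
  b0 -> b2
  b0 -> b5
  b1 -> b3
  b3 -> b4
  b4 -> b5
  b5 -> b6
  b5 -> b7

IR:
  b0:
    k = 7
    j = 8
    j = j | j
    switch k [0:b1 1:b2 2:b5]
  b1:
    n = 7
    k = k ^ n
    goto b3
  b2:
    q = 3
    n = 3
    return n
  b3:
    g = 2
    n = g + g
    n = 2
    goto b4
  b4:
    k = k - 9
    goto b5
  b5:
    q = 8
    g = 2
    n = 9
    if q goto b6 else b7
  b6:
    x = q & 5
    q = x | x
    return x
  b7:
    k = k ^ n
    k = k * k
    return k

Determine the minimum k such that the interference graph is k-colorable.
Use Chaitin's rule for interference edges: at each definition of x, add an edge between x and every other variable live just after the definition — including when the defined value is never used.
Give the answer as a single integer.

Answer: 3

Analysis:
Per-block:
  b0: {j,k} / ∅
  b1: {k,n} / {k}
  b2: {n,q} / ∅
  b3: {g,n} / ∅
  b4: {k} / {k}
  b5: {g,n,q} / ∅
  b6: {q,x} / {q}
  b7: {k} / {k,n}

Live sets:
  live b0: ∅→{k}
  live b1: {k}→{k}
  live b2: ∅→∅
  live b3: {k}→{k}
  live b4: {k}→{k}
  live b5: {k}→{k,n,q}
  live b6: {q}→∅
  live b7: {k,n}→∅

Interfere edges:
  g: {k,q}
  j: {k}
  k: {g,j,n,q}
  n: {k,q}
  q: {g,k,n,x}
  x: {q}

Chromatic number:
  clique {g,k,q} ⇒ need ≥ 3
  assign g→c2 j→c1 k→c0 n→c2 q→c1 x→c0 — no edge inside a register ⇒ χ ≤ 3
  χ = 3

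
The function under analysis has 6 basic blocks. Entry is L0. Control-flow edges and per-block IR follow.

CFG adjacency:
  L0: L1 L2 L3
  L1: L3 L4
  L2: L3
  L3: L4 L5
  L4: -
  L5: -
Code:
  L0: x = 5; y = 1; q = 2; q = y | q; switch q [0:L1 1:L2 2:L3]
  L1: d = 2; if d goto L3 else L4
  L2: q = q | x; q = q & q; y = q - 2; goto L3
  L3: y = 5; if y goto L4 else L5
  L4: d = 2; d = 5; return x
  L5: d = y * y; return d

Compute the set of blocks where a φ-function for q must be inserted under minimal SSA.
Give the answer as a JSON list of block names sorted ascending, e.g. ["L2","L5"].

Answer: ["L3", "L4"]

Derivation:
idom tree: L1←L0 L2←L0 L3←L0 L4←L0 L5←L3
Dom at joins:
  L3: preds {L0,L1,L2}: {L0} ∩ {L0,L1} ∩ {L0,L2} = {L0}; idom=L0
  L4: preds {L1,L3}: {L0,L1} ∩ {L0,L3} = {L0}; idom=L0

DF walk-up:
  L3←L0: walk · to L0
  L3←L1: walk L1 to L0
  L3←L2: walk L2 to L0
  L4←L1: walk L1 to L0
  L4←L3: walk L3 to L0
  DF(L0)=∅
  DF(L1)={L3,L4}
  DF(L2)={L3}
  DF(L3)={L4}
  DF(L4)=∅
  DF(L5)=∅

φ for q: defs {L0,L2}
  DF⁺ = {L3,L4}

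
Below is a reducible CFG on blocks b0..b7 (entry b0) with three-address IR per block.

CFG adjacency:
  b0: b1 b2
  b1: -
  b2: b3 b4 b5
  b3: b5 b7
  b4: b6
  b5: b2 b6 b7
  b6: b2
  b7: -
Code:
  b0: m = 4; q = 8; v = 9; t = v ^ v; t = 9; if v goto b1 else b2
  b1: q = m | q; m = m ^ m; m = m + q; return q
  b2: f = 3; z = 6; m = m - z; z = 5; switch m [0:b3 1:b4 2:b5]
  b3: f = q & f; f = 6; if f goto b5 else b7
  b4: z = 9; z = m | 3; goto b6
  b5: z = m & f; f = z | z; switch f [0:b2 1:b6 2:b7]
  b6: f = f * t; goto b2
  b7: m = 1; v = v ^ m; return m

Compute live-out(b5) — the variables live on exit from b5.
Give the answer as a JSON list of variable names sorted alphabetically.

Per-block:
  b0 def {m,q,t,v} use ∅
  b1 def {m,q} use {m,q}
  b2 def {f,m,z} use {m}
  b3 def {f} use {f,q}
  b4 def {z} use {m}
  b5 def {f,z} use {f,m}
  b6 def {f} use {f,t}
  b7 def {m,v} use {v}

Live sets:
  live b0: ∅→{m,q,t,v}
  live b1: {m,q}→∅
  live b2: {m,q,t,v}→{f,m,q,t,v}
  live b3: {f,m,q,t,v}→{f,m,q,t,v}
  live b4: {f,m,q,t,v}→{f,m,q,t,v}
  live b5: {f,m,q,t,v}→{f,m,q,t,v}
  live b6: {f,m,q,t,v}→{m,q,t,v}
  live b7: {v}→∅

live-out(b5) = ["f", "m", "q", "t", "v"]

Answer: ["f", "m", "q", "t", "v"]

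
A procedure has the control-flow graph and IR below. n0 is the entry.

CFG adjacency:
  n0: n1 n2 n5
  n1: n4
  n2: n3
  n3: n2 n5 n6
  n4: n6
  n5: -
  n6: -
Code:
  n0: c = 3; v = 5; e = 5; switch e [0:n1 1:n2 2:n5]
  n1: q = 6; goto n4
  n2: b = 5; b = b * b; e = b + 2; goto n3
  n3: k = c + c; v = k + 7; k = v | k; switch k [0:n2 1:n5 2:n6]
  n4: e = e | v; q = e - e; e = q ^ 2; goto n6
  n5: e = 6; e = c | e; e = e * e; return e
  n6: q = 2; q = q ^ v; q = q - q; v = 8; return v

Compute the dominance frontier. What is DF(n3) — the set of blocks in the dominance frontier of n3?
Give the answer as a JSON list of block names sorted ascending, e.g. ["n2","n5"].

idom tree: n1←n0 n2←n0 n3←n2 n4←n1 n5←n0 n6←n0
Dom∩ at merges:
  n2: preds {n0,n3}: {n0} ∩ {n0,n2,n3} = {n0}; idom=n0
  n5: preds {n0,n3}: {n0} ∩ {n0,n2,n3} = {n0}; idom=n0
  n6: preds {n3,n4}: {n0,n2,n3} ∩ {n0,n1,n4} = {n0}; idom=n0

DF derivation:
  n2←n0: walk · to n0
  n2←n3: walk n3→n2 to n0
  n5←n0: walk · to n0
  n5←n3: walk n3→n2 to n0
  n6←n3: walk n3→n2 to n0
  n6←n4: walk n4→n1 to n0
  n0 → ∅
  n1 → {n6}
  n2 → {n2,n5,n6}
  n3 → {n2,n5,n6}
  n4 → {n6}
  n5 → ∅
  n6 → ∅

DF(n3) = ["n2", "n5", "n6"]

Answer: ["n2", "n5", "n6"]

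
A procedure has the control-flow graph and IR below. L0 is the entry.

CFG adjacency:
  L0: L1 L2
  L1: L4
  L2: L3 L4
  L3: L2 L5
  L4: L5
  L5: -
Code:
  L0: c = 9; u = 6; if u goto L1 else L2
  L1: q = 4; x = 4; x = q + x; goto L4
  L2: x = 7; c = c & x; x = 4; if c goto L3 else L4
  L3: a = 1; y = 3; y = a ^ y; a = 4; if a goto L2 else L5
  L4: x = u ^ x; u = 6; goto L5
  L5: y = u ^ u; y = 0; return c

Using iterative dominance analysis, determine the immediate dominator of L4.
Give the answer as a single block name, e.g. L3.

idom tree: L1←L0 L2←L0 L3←L2 L4←L0 L5←L0
Dom∩ at merges:
  L2: preds {L0,L3}: {L0} ∩ {L0,L2,L3} = {L0}; idom=L0
  L4: preds {L1,L2}: {L0,L1} ∩ {L0,L2} = {L0}; idom=L0
  L5: preds {L3,L4}: {L0,L2,L3} ∩ {L0,L4} = {L0}; idom=L0

idom(L4) = L0

Answer: L0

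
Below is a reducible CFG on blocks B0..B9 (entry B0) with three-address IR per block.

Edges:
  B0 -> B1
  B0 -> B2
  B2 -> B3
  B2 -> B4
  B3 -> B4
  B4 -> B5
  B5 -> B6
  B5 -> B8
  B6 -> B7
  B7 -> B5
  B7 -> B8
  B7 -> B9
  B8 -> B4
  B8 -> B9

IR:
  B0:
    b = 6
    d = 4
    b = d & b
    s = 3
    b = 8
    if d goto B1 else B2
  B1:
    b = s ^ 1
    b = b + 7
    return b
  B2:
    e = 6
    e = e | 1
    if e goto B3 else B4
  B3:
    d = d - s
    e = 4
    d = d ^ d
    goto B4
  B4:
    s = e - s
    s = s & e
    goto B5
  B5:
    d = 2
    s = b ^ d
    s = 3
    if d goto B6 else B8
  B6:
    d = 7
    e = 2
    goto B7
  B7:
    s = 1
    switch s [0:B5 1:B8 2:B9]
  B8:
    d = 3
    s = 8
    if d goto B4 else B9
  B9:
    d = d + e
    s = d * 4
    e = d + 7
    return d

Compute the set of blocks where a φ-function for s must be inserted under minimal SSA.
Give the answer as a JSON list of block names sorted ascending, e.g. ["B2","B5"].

Answer: ["B4", "B5", "B8", "B9"]

Derivation:
idom tree: B1←B0 B2←B0 B3←B2 B4←B2 B5←B4 B6←B5 B7←B6 B8←B5 B9←B5
Join-block Dom:
  B4: preds {B2,B3,B8}: {B0,B2} ∩ {B0,B2,B3} ∩ {B0,B2,B4,B5,B8} = {B0,B2}; idom=B2
  B5: preds {B4,B7}: {B0,B2,B4} ∩ {B0,B2,B4,B5,B6,B7} = {B0,B2,B4}; idom=B4
  B8: preds {B5,B7}: {B0,B2,B4,B5} ∩ {B0,B2,B4,B5,B6,B7} = {B0,B2,B4,B5}; idom=B5
  B9: preds {B7,B8}: {B0,B2,B4,B5,B6,B7} ∩ {B0,B2,B4,B5,B8} = {B0,B2,B4,B5}; idom=B5

DF walk-up:
  join B4 pred B2: · stop@B2
  join B4 pred B3: B3 stop@B2
  join B4 pred B8: B8→B5→B4 stop@B2
  join B5 pred B4: · stop@B4
  join B5 pred B7: B7→B6→B5 stop@B4
  join B8 pred B5: · stop@B5
  join B8 pred B7: B7→B6 stop@B5
  join B9 pred B7: B7→B6 stop@B5
  join B9 pred B8: B8 stop@B5
  B0: DF=∅
  B1: DF=∅
  B2: DF=∅
  B3: DF={B4}
  B4: DF={B4}
  B5: DF={B4,B5}
  B6: DF={B5,B8,B9}
  B7: DF={B5,B8,B9}
  B8: DF={B4,B9}
  B9: DF=∅

φ for s: defs {B0,B4,B5,B7,B8,B9}
  DF⁺ = {B4,B5,B8,B9}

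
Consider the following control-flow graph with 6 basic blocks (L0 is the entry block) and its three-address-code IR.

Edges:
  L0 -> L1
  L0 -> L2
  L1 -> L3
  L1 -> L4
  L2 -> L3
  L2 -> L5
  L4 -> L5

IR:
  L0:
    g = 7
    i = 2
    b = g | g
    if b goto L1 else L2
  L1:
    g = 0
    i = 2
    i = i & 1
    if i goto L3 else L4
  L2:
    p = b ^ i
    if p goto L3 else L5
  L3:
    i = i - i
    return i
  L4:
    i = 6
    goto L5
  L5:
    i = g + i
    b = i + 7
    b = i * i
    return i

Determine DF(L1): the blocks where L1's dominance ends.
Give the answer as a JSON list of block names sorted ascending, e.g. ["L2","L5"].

Answer: ["L3", "L5"]

Analysis:
idom tree: L1←L0 L2←L0 L3←L0 L4←L1 L5←L0
Dom at joins:
  L3: preds {L1,L2}: {L0,L1} ∩ {L0,L2} = {L0}; idom=L0
  L5: preds {L2,L4}: {L0,L2} ∩ {L0,L1,L4} = {L0}; idom=L0

DF derivation:
  L3←L1: walk L1 to L0
  L3←L2: walk L2 to L0
  L5←L2: walk L2 to L0
  L5←L4: walk L4→L1 to L0
  L0: DF=∅
  L1: DF={L3,L5}
  L2: DF={L3,L5}
  L3: DF=∅
  L4: DF={L5}
  L5: DF=∅

DF(L1) = ["L3", "L5"]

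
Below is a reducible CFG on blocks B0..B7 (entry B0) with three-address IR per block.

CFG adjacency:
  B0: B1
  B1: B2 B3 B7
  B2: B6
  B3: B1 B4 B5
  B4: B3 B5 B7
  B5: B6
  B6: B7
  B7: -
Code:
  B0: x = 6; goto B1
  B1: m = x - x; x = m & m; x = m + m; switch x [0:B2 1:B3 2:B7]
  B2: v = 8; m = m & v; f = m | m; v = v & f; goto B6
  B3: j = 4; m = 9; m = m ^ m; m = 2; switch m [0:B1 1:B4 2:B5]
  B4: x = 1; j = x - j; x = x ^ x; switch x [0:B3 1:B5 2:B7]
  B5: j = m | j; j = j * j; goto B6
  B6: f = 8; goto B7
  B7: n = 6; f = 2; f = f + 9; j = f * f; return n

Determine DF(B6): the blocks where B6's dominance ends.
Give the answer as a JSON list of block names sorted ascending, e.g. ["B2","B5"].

idom tree: B1←B0 B2←B1 B3←B1 B4←B3 B5←B3 B6←B1 B7←B1
Dom at joins:
  B1: preds {B0,B3}: {B0} ∩ {B0,B1,B3} = {B0}; idom=B0
  B3: preds {B1,B4}: {B0,B1} ∩ {B0,B1,B3,B4} = {B0,B1}; idom=B1
  B5: preds {B3,B4}: {B0,B1,B3} ∩ {B0,B1,B3,B4} = {B0,B1,B3}; idom=B3
  B6: preds {B2,B5}: {B0,B1,B2} ∩ {B0,B1,B3,B5} = {B0,B1}; idom=B1
  B7: preds {B1,B4,B6}: {B0,B1} ∩ {B0,B1,B3,B4} ∩ {B0,B1,B6} = {B0,B1}; idom=B1

Frontier:
  B1←B0: walk · to B0
  B1←B3: walk B3→B1 to B0
  B3←B1: walk · to B1
  B3←B4: walk B4→B3 to B1
  B5←B3: walk · to B3
  B5←B4: walk B4 to B3
  B6←B2: walk B2 to B1
  B6←B5: walk B5→B3 to B1
  B7←B1: walk · to B1
  B7←B4: walk B4→B3 to B1
  B7←B6: walk B6 to B1
  B0: DF=∅
  B1: DF={B1}
  B2: DF={B6}
  B3: DF={B1,B3,B6,B7}
  B4: DF={B3,B5,B7}
  B5: DF={B6}
  B6: DF={B7}
  B7: DF=∅

DF(B6) = ["B7"]

Answer: ["B7"]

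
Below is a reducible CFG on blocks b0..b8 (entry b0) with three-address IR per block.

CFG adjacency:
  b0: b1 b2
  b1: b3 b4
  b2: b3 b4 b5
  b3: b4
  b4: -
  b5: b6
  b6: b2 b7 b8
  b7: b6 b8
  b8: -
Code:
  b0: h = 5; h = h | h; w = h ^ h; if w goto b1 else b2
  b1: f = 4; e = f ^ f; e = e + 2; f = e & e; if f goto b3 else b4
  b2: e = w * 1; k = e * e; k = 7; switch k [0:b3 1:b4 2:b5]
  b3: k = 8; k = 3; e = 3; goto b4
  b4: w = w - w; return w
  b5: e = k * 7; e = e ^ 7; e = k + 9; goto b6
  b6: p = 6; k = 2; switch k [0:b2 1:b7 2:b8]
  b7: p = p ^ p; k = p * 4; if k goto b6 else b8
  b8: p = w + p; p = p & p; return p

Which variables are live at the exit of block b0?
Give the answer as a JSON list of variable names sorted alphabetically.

Answer: ["w"]

Derivation:
def/use:
  b0 def {h,w} use ∅
  b1 def {e,f} use ∅
  b2 def {e,k} use {w}
  b3 def {e,k} use ∅
  b4 def {w} use {w}
  b5 def {e} use {k}
  b6 def {k,p} use ∅
  b7 def {k,p} use {p}
  b8 def {p} use {p,w}

Backward fixpoint:
  live b0: ∅→{w}
  live b1: {w}→{w}
  live b2: {w}→{k,w}
  live b3: {w}→{w}
  live b4: {w}→∅
  live b5: {k,w}→{w}
  live b6: {w}→{p,w}
  live b7: {p,w}→{p,w}
  live b8: {p,w}→∅

live-out(b0) = ["w"]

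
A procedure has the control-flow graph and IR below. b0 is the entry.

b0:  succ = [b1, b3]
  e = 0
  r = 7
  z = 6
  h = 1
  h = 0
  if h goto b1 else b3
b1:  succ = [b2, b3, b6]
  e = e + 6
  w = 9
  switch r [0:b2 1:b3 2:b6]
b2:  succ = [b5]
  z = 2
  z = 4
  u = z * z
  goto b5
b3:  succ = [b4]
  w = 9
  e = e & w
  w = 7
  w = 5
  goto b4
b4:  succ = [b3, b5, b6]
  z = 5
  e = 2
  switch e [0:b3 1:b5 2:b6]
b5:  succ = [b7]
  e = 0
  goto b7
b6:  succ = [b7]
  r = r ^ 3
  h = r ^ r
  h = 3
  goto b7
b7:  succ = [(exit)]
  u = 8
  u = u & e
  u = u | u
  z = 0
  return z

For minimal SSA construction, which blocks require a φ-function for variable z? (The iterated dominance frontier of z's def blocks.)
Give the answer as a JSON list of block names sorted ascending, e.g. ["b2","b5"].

idom tree: b1←b0 b2←b1 b3←b0 b4←b3 b5←b0 b6←b0 b7←b0
Join-block Dom:
  b3: preds {b0,b1,b4}: {b0} ∩ {b0,b1} ∩ {b0,b3,b4} = {b0}; idom=b0
  b5: preds {b2,b4}: {b0,b1,b2} ∩ {b0,b3,b4} = {b0}; idom=b0
  b6: preds {b1,b4}: {b0,b1} ∩ {b0,b3,b4} = {b0}; idom=b0
  b7: preds {b5,b6}: {b0,b5} ∩ {b0,b6} = {b0}; idom=b0

DF walk-up:
  join b3 pred b0: · stop@b0
  join b3 pred b1: b1 stop@b0
  join b3 pred b4: b4→b3 stop@b0
  join b5 pred b2: b2→b1 stop@b0
  join b5 pred b4: b4→b3 stop@b0
  join b6 pred b1: b1 stop@b0
  join b6 pred b4: b4→b3 stop@b0
  join b7 pred b5: b5 stop@b0
  join b7 pred b6: b6 stop@b0
  b0 → ∅
  b1 → {b3,b5,b6}
  b2 → {b5}
  b3 → {b3,b5,b6}
  b4 → {b3,b5,b6}
  b5 → {b7}
  b6 → {b7}
  b7 → ∅

φ for z: defs {b0,b2,b4,b7}
  DF⁺ = {b3,b5,b6,b7}

Answer: ["b3", "b5", "b6", "b7"]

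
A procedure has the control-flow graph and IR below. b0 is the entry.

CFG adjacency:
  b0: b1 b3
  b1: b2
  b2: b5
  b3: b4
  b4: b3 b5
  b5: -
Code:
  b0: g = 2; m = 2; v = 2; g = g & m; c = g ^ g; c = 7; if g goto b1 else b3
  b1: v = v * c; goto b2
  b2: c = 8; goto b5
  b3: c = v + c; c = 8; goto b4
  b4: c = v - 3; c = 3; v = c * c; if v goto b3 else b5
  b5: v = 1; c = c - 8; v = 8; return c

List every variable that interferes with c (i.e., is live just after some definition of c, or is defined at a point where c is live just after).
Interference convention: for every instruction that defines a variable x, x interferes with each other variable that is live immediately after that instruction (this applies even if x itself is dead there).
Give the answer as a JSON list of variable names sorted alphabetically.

Answer: ["g", "v"]

Derivation:
Block summaries:
  b0: {c,g,m,v} / ∅
  b1: {v} / {c,v}
  b2: {c} / ∅
  b3: {c} / {c,v}
  b4: {c,v} / {v}
  b5: {c,v} / {c}

Live sets:
  live b0: ∅→{c,v}
  live b1: {c,v}→∅
  live b2: ∅→{c}
  live b3: {c,v}→{v}
  live b4: {v}→{c,v}
  live b5: {c}→∅

Interfere edges:
  c: {g,v}
  g: {c,m,v}
  m: {g,v}
  v: {c,g,m}

N(c) = ["g", "v"]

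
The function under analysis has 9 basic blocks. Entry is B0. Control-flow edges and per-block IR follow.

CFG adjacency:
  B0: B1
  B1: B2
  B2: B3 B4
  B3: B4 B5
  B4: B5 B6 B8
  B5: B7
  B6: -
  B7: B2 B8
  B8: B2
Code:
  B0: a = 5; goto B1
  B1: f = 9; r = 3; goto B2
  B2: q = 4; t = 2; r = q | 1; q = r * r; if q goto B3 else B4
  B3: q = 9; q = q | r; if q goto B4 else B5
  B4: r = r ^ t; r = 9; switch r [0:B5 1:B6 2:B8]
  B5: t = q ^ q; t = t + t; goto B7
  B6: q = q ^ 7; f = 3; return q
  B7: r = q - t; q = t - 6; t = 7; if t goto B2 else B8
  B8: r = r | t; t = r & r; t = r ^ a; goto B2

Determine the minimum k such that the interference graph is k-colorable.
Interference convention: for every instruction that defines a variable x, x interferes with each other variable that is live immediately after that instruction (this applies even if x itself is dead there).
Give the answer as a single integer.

Per-block:
  B0 def {a} use ∅
  B1 def {f,r} use ∅
  B2 def {q,r,t} use ∅
  B3 def {q} use {r}
  B4 def {r} use {r,t}
  B5 def {t} use {q}
  B6 def {f,q} use {q}
  B7 def {q,r,t} use {q,t}
  B8 def {r,t} use {a,r,t}

Live sets:
  B0: in=∅ out={a}
  B1: in={a} out={a}
  B2: in={a} out={a,q,r,t}
  B3: in={a,r,t} out={a,q,r,t}
  B4: in={a,q,r,t} out={a,q,r,t}
  B5: in={a,q} out={a,q,t}
  B6: in={q} out=∅
  B7: in={a,q,t} out={a,r,t}
  B8: in={a,r,t} out={a}

Conflict graph:
  a↔{f,q,r,t}
  f↔{a,q}
  q↔{a,f,r,t}
  r↔{a,q,t}
  t↔{a,q,r}

Registers:
  lower bound: {a,q,r,t} mutually conflict ⇒ χ ≥ 4
  4-colouring: R0={a}  R1={q}  R2={f,r}  R3={t}
  χ = 4

Answer: 4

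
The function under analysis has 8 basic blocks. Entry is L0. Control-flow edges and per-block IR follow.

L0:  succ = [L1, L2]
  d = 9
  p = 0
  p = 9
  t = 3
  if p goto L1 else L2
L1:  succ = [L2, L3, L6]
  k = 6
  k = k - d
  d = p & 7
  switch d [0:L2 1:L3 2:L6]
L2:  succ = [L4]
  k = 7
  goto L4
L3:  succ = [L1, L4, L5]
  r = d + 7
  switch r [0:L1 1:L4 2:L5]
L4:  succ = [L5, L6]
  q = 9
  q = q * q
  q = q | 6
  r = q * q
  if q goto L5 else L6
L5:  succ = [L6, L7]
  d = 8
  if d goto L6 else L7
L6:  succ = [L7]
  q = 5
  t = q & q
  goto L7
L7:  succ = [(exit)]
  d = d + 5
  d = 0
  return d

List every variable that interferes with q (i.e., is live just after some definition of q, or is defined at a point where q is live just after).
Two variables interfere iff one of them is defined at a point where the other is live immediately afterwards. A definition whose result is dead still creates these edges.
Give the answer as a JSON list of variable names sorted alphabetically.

Answer: ["d", "r"]

Derivation:
Block summaries:
  L0 def {d,p,t} use ∅
  L1 def {d,k} use {d,p}
  L2 def {k} use ∅
  L3 def {r} use {d}
  L4 def {q,r} use ∅
  L5 def {d} use ∅
  L6 def {q,t} use ∅
  L7 def {d} use {d}

Liveness:
  L0 li=∅ lo={d,p}
  L1 li={d,p} lo={d,p}
  L2 li={d} lo={d}
  L3 li={d,p} lo={d,p}
  L4 li={d} lo={d}
  L5 li=∅ lo={d}
  L6 li={d} lo={d}
  L7 li={d} lo=∅

Interfere edges:
  d↔{k,p,q,r,t}
  k↔{d,p}
  p↔{d,k,r,t}
  q↔{d,r}
  r↔{d,p,q}
  t↔{d,p}

N(q) = ["d", "r"]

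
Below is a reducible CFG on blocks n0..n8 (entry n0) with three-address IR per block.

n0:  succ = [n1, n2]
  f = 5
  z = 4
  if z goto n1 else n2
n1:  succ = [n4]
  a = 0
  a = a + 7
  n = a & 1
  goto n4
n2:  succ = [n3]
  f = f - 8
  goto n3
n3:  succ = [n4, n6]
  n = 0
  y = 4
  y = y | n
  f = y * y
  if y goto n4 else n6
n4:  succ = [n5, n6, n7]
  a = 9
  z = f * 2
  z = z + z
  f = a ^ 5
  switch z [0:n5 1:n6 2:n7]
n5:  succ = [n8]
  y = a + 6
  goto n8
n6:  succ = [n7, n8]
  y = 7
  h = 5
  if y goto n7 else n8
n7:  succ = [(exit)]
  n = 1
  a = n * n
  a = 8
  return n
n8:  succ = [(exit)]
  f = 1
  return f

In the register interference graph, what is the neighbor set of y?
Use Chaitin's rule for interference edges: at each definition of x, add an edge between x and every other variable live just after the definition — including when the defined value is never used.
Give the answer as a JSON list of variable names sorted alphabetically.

Per-block:
  n0: {f,z} / ∅
  n1: {a,n} / ∅
  n2: {f} / {f}
  n3: {f,n,y} / ∅
  n4: {a,f,z} / {f}
  n5: {y} / {a}
  n6: {h,y} / ∅
  n7: {a,n} / ∅
  n8: {f} / ∅

Liveness:
  live n0: ∅→{f}
  live n1: {f}→{f}
  live n2: {f}→∅
  live n3: ∅→{f}
  live n4: {f}→{a}
  live n5: {a}→∅
  live n6: ∅→∅
  live n7: ∅→∅
  live n8: ∅→∅

Conflict graph:
  a — {f,n,z}
  f — {a,n,y,z}
  h — {y}
  n — {a,f,y}
  y — {f,h,n}
  z — {a,f}

N(y) = ["f", "h", "n"]

Answer: ["f", "h", "n"]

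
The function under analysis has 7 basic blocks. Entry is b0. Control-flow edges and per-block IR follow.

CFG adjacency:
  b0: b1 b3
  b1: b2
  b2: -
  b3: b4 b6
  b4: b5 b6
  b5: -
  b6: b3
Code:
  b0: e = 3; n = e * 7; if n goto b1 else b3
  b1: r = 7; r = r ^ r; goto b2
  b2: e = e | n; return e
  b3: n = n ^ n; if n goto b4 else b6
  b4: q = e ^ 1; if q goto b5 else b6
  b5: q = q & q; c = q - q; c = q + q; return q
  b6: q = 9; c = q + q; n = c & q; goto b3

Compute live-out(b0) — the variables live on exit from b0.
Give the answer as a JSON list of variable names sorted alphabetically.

Per-block:
  b0 def {e,n} use ∅
  b1 def {r} use ∅
  b2 def {e} use {e,n}
  b3 def {n} use {n}
  b4 def {q} use {e}
  b5 def {c,q} use {q}
  b6 def {c,n,q} use ∅

Live sets:
  live b0: ∅→{e,n}
  live b1: {e,n}→{e,n}
  live b2: {e,n}→∅
  live b3: {e,n}→{e}
  live b4: {e}→{e,q}
  live b5: {q}→∅
  live b6: {e}→{e,n}

live-out(b0) = ["e", "n"]

Answer: ["e", "n"]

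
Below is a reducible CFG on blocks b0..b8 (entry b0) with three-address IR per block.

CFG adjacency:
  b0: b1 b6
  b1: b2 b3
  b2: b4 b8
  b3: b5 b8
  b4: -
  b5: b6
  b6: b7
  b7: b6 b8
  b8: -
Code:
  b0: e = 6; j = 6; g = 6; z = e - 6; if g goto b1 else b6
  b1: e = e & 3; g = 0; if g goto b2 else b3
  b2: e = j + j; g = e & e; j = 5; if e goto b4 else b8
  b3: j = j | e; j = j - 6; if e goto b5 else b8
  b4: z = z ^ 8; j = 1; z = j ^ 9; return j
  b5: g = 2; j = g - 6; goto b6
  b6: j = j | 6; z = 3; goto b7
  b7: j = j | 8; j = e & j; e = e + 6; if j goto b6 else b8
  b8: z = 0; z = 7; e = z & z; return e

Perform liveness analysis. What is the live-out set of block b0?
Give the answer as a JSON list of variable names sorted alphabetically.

Per-block:
  b0: def={e,g,j,z} ue=∅
  b1: def={e,g} ue={e}
  b2: def={e,g,j} ue={j}
  b3: def={j} ue={e,j}
  b4: def={j,z} ue={z}
  b5: def={g,j} ue=∅
  b6: def={j,z} ue={j}
  b7: def={e,j} ue={e,j}
  b8: def={e,z} ue=∅

Backward fixpoint:
  live b0: ∅→{e,j,z}
  live b1: {e,j,z}→{e,j,z}
  live b2: {j,z}→{z}
  live b3: {e,j}→{e}
  live b4: {z}→∅
  live b5: {e}→{e,j}
  live b6: {e,j}→{e,j}
  live b7: {e,j}→{e,j}
  live b8: ∅→∅

live-out(b0) = ["e", "j", "z"]

Answer: ["e", "j", "z"]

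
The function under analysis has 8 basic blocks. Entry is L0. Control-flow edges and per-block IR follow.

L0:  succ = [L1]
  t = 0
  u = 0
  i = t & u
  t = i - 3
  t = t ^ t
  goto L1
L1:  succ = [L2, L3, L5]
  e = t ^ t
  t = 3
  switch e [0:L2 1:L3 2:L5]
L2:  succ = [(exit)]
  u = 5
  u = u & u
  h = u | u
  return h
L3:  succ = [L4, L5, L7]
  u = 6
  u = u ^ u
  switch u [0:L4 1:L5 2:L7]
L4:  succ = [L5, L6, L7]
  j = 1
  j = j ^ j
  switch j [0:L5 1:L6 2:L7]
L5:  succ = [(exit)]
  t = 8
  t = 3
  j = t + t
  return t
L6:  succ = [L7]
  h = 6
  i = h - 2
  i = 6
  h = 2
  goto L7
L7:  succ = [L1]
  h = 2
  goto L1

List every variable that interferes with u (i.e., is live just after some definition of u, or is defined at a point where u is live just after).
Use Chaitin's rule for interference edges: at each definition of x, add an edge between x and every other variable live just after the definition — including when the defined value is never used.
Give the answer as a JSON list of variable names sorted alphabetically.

Per-block:
  L0: def={i,t,u} ue=∅
  L1: def={e,t} ue={t}
  L2: def={h,u} ue=∅
  L3: def={u} ue=∅
  L4: def={j} ue=∅
  L5: def={j,t} ue=∅
  L6: def={h,i} ue=∅
  L7: def={h} ue=∅

Liveness:
  L0: in=∅ out={t}
  L1: in={t} out={t}
  L2: in=∅ out=∅
  L3: in={t} out={t}
  L4: in={t} out={t}
  L5: in=∅ out=∅
  L6: in={t} out={t}
  L7: in={t} out={t}

Interfere edges:
  e↔{t}
  h↔{t}
  i↔{t}
  j↔{t}
  t↔{e,h,i,j,u}
  u↔{t}

N(u) = ["t"]

Answer: ["t"]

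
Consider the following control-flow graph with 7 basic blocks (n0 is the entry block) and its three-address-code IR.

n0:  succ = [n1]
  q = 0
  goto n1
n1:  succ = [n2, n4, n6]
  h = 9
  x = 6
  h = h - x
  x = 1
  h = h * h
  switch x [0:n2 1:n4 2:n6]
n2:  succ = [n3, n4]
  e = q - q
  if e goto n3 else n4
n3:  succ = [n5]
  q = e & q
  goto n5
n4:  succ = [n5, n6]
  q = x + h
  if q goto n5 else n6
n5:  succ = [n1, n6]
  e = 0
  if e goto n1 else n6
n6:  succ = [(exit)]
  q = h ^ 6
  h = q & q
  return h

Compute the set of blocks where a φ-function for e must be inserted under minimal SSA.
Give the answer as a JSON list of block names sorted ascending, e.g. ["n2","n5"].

Answer: ["n1", "n4", "n5", "n6"]

Analysis:
idom tree: n1←n0 n2←n1 n3←n2 n4←n1 n5←n1 n6←n1
Dom at joins:
  n1: preds {n0,n5}: {n0} ∩ {n0,n1,n5} = {n0}; idom=n0
  n4: preds {n1,n2}: {n0,n1} ∩ {n0,n1,n2} = {n0,n1}; idom=n1
  n5: preds {n3,n4}: {n0,n1,n2,n3} ∩ {n0,n1,n4} = {n0,n1}; idom=n1
  n6: preds {n1,n4,n5}: {n0,n1} ∩ {n0,n1,n4} ∩ {n0,n1,n5} = {n0,n1}; idom=n1

DF derivation:
  n1←n0: walk · to n0
  n1←n5: walk n5→n1 to n0
  n4←n1: walk · to n1
  n4←n2: walk n2 to n1
  n5←n3: walk n3→n2 to n1
  n5←n4: walk n4 to n1
  n6←n1: walk · to n1
  n6←n4: walk n4 to n1
  n6←n5: walk n5 to n1
  n0: DF=∅
  n1: DF={n1}
  n2: DF={n4,n5}
  n3: DF={n5}
  n4: DF={n5,n6}
  n5: DF={n1,n6}
  n6: DF=∅

φ for e: defs {n2,n5}
  DF⁺ = {n1,n4,n5,n6}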